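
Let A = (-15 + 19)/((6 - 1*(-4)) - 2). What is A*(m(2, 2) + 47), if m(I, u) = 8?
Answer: 55/2 ≈ 27.500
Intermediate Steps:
A = ½ (A = 4/((6 + 4) - 2) = 4/(10 - 2) = 4/8 = 4*(⅛) = ½ ≈ 0.50000)
A*(m(2, 2) + 47) = (8 + 47)/2 = (½)*55 = 55/2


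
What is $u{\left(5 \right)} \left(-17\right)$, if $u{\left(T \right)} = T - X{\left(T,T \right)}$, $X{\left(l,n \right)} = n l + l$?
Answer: $425$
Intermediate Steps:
$X{\left(l,n \right)} = l + l n$ ($X{\left(l,n \right)} = l n + l = l + l n$)
$u{\left(T \right)} = T - T \left(1 + T\right)$
$u{\left(5 \right)} \left(-17\right) = - 5^{2} \left(-17\right) = \left(-1\right) 25 \left(-17\right) = \left(-25\right) \left(-17\right) = 425$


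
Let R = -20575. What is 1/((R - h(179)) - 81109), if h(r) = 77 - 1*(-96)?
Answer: -1/101857 ≈ -9.8177e-6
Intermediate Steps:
h(r) = 173 (h(r) = 77 + 96 = 173)
1/((R - h(179)) - 81109) = 1/((-20575 - 1*173) - 81109) = 1/((-20575 - 173) - 81109) = 1/(-20748 - 81109) = 1/(-101857) = -1/101857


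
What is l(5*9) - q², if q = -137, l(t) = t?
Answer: -18724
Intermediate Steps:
l(5*9) - q² = 5*9 - 1*(-137)² = 45 - 1*18769 = 45 - 18769 = -18724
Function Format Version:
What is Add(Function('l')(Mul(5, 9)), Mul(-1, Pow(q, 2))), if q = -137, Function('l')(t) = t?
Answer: -18724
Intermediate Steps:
Add(Function('l')(Mul(5, 9)), Mul(-1, Pow(q, 2))) = Add(Mul(5, 9), Mul(-1, Pow(-137, 2))) = Add(45, Mul(-1, 18769)) = Add(45, -18769) = -18724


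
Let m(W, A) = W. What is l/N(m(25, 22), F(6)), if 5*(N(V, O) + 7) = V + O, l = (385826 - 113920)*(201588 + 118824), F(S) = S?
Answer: -108902431590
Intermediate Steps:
l = 87121945272 (l = 271906*320412 = 87121945272)
N(V, O) = -7 + O/5 + V/5 (N(V, O) = -7 + (V + O)/5 = -7 + (O + V)/5 = -7 + (O/5 + V/5) = -7 + O/5 + V/5)
l/N(m(25, 22), F(6)) = 87121945272/(-7 + (1/5)*6 + (1/5)*25) = 87121945272/(-7 + 6/5 + 5) = 87121945272/(-4/5) = 87121945272*(-5/4) = -108902431590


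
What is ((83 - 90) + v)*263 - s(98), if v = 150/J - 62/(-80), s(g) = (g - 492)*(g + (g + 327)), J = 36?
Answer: 24662479/120 ≈ 2.0552e+5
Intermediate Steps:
s(g) = (-492 + g)*(327 + 2*g) (s(g) = (-492 + g)*(g + (327 + g)) = (-492 + g)*(327 + 2*g))
v = 593/120 (v = 150/36 - 62/(-80) = 150*(1/36) - 62*(-1/80) = 25/6 + 31/40 = 593/120 ≈ 4.9417)
((83 - 90) + v)*263 - s(98) = ((83 - 90) + 593/120)*263 - (-160884 - 657*98 + 2*98²) = (-7 + 593/120)*263 - (-160884 - 64386 + 2*9604) = -247/120*263 - (-160884 - 64386 + 19208) = -64961/120 - 1*(-206062) = -64961/120 + 206062 = 24662479/120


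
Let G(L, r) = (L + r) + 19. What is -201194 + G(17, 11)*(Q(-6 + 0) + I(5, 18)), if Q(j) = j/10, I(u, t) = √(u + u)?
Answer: -1006111/5 + 47*√10 ≈ -2.0107e+5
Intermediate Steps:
I(u, t) = √2*√u (I(u, t) = √(2*u) = √2*√u)
G(L, r) = 19 + L + r
Q(j) = j/10 (Q(j) = j*(⅒) = j/10)
-201194 + G(17, 11)*(Q(-6 + 0) + I(5, 18)) = -201194 + (19 + 17 + 11)*((-6 + 0)/10 + √2*√5) = -201194 + 47*((⅒)*(-6) + √10) = -201194 + 47*(-⅗ + √10) = -201194 + (-141/5 + 47*√10) = -1006111/5 + 47*√10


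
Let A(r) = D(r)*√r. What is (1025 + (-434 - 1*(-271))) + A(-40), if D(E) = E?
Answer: 862 - 80*I*√10 ≈ 862.0 - 252.98*I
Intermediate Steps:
A(r) = r^(3/2) (A(r) = r*√r = r^(3/2))
(1025 + (-434 - 1*(-271))) + A(-40) = (1025 + (-434 - 1*(-271))) + (-40)^(3/2) = (1025 + (-434 + 271)) - 80*I*√10 = (1025 - 163) - 80*I*√10 = 862 - 80*I*√10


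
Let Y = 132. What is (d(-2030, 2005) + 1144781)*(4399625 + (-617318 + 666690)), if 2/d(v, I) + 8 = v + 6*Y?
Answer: 453288323248902/89 ≈ 5.0931e+12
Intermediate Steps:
d(v, I) = 2/(784 + v) (d(v, I) = 2/(-8 + (v + 6*132)) = 2/(-8 + (v + 792)) = 2/(-8 + (792 + v)) = 2/(784 + v))
(d(-2030, 2005) + 1144781)*(4399625 + (-617318 + 666690)) = (2/(784 - 2030) + 1144781)*(4399625 + (-617318 + 666690)) = (2/(-1246) + 1144781)*(4399625 + 49372) = (2*(-1/1246) + 1144781)*4448997 = (-1/623 + 1144781)*4448997 = (713198562/623)*4448997 = 453288323248902/89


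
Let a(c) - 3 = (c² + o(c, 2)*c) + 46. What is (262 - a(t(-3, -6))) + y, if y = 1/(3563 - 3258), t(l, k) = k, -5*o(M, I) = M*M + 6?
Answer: 38614/305 ≈ 126.60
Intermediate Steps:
o(M, I) = -6/5 - M²/5 (o(M, I) = -(M*M + 6)/5 = -(M² + 6)/5 = -(6 + M²)/5 = -6/5 - M²/5)
y = 1/305 ≈ 0.0032787
a(c) = 49 + c² + c*(-6/5 - c²/5) (a(c) = 3 + ((c² + (-6/5 - c²/5)*c) + 46) = 3 + ((c² + c*(-6/5 - c²/5)) + 46) = 3 + (46 + c² + c*(-6/5 - c²/5)) = 49 + c² + c*(-6/5 - c²/5))
(262 - a(t(-3, -6))) + y = (262 - (49 + (-6)² - ⅕*(-6)*(6 + (-6)²))) + 1/305 = (262 - (49 + 36 - ⅕*(-6)*(6 + 36))) + 1/305 = (262 - (49 + 36 - ⅕*(-6)*42)) + 1/305 = (262 - (49 + 36 + 252/5)) + 1/305 = (262 - 1*677/5) + 1/305 = (262 - 677/5) + 1/305 = 633/5 + 1/305 = 38614/305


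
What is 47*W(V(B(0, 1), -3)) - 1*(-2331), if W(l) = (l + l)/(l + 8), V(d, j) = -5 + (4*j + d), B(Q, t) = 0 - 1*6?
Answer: 37127/15 ≈ 2475.1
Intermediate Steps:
B(Q, t) = -6 (B(Q, t) = 0 - 6 = -6)
V(d, j) = -5 + d + 4*j (V(d, j) = -5 + (d + 4*j) = -5 + d + 4*j)
W(l) = 2*l/(8 + l) (W(l) = (2*l)/(8 + l) = 2*l/(8 + l))
47*W(V(B(0, 1), -3)) - 1*(-2331) = 47*(2*(-5 - 6 + 4*(-3))/(8 + (-5 - 6 + 4*(-3)))) - 1*(-2331) = 47*(2*(-5 - 6 - 12)/(8 + (-5 - 6 - 12))) + 2331 = 47*(2*(-23)/(8 - 23)) + 2331 = 47*(2*(-23)/(-15)) + 2331 = 47*(2*(-23)*(-1/15)) + 2331 = 47*(46/15) + 2331 = 2162/15 + 2331 = 37127/15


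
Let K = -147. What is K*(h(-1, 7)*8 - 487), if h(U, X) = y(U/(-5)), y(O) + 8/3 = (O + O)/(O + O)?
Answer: 73549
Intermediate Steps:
y(O) = -5/3 (y(O) = -8/3 + (O + O)/(O + O) = -8/3 + (2*O)/((2*O)) = -8/3 + (2*O)*(1/(2*O)) = -8/3 + 1 = -5/3)
h(U, X) = -5/3
K*(h(-1, 7)*8 - 487) = -147*(-5/3*8 - 487) = -147*(-40/3 - 487) = -147*(-1501/3) = 73549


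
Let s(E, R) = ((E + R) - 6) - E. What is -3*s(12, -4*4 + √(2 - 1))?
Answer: 63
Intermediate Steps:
s(E, R) = -6 + R (s(E, R) = (-6 + E + R) - E = -6 + R)
-3*s(12, -4*4 + √(2 - 1)) = -3*(-6 + (-4*4 + √(2 - 1))) = -3*(-6 + (-16 + √1)) = -3*(-6 + (-16 + 1)) = -3*(-6 - 15) = -3*(-21) = 63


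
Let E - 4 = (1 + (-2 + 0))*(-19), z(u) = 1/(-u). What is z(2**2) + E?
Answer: 91/4 ≈ 22.750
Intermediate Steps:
z(u) = -1/u
E = 23 (E = 4 + (1 + (-2 + 0))*(-19) = 4 + (1 - 2)*(-19) = 4 - 1*(-19) = 4 + 19 = 23)
z(2**2) + E = -1/(2**2) + 23 = -1/4 + 23 = 91/4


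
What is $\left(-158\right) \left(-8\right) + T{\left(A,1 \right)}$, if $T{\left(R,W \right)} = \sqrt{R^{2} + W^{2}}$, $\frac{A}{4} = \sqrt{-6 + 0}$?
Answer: $1264 + i \sqrt{95} \approx 1264.0 + 9.7468 i$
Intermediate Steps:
$A = 4 i \sqrt{6}$ ($A = 4 \sqrt{-6 + 0} = 4 \sqrt{-6} = 4 i \sqrt{6} \approx 9.798 i$)
$\left(-158\right) \left(-8\right) + T{\left(A,1 \right)} = \left(-158\right) \left(-8\right) + \sqrt{\left(4 i \sqrt{6}\right)^{2} + 1^{2}} = 1264 + \sqrt{-96 + 1} = 1264 + \sqrt{-95} = 1264 + i \sqrt{95}$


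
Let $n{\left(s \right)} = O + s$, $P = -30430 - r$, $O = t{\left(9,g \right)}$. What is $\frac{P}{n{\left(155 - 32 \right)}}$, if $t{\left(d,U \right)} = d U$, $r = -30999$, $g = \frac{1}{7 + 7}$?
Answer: $\frac{7966}{1731} \approx 4.602$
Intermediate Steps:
$g = \frac{1}{14} \approx 0.071429$
$t{\left(d,U \right)} = U d$
$O = \frac{9}{14}$ ($O = \frac{1}{14} \cdot 9 = \frac{9}{14} \approx 0.64286$)
$P = 569$ ($P = -30430 - -30999 = -30430 + 30999 = 569$)
$n{\left(s \right)} = \frac{9}{14} + s$
$\frac{P}{n{\left(155 - 32 \right)}} = \frac{569}{\frac{9}{14} + \left(155 - 32\right)} = \frac{569}{\frac{9}{14} + 123} = \frac{569}{\frac{1731}{14}} = 569 \cdot \frac{14}{1731} = \frac{7966}{1731}$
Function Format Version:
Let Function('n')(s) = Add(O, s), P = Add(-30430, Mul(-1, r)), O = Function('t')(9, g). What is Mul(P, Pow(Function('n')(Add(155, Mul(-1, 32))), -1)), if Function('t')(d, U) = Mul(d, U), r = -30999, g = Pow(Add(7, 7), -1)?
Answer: Rational(7966, 1731) ≈ 4.6020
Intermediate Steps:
g = Rational(1, 14) (g = Pow(14, -1) = Rational(1, 14) ≈ 0.071429)
Function('t')(d, U) = Mul(U, d)
O = Rational(9, 14) (O = Mul(Rational(1, 14), 9) = Rational(9, 14) ≈ 0.64286)
P = 569 (P = Add(-30430, Mul(-1, -30999)) = Add(-30430, 30999) = 569)
Function('n')(s) = Add(Rational(9, 14), s)
Mul(P, Pow(Function('n')(Add(155, Mul(-1, 32))), -1)) = Mul(569, Pow(Add(Rational(9, 14), Add(155, Mul(-1, 32))), -1)) = Mul(569, Pow(Add(Rational(9, 14), Add(155, -32)), -1)) = Mul(569, Pow(Add(Rational(9, 14), 123), -1)) = Mul(569, Pow(Rational(1731, 14), -1)) = Mul(569, Rational(14, 1731)) = Rational(7966, 1731)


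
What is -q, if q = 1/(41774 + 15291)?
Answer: -1/57065 ≈ -1.7524e-5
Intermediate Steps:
q = 1/57065 ≈ 1.7524e-5
-q = -1*1/57065 = -1/57065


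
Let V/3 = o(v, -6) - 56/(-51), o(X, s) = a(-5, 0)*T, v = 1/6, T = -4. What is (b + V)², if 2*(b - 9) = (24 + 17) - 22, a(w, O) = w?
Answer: 7733961/1156 ≈ 6690.3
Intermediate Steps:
b = 37/2 (b = 9 + ((24 + 17) - 22)/2 = 9 + (41 - 22)/2 = 9 + (½)*19 = 9 + 19/2 = 37/2 ≈ 18.500)
v = ⅙ ≈ 0.16667
o(X, s) = 20 (o(X, s) = -5*(-4) = 20)
V = 1076/17 (V = 3*(20 - 56/(-51)) = 3*(20 - 56*(-1)/51) = 3*(20 - 1*(-56/51)) = 3*(20 + 56/51) = 3*(1076/51) = 1076/17 ≈ 63.294)
(b + V)² = (37/2 + 1076/17)² = (2781/34)² = 7733961/1156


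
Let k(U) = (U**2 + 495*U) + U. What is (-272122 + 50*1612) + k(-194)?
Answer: -250110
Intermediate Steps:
k(U) = U**2 + 496*U
(-272122 + 50*1612) + k(-194) = (-272122 + 50*1612) - 194*(496 - 194) = (-272122 + 80600) - 194*302 = -191522 - 58588 = -250110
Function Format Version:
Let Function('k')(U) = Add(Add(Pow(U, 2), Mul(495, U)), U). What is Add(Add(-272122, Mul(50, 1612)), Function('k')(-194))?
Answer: -250110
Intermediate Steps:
Function('k')(U) = Add(Pow(U, 2), Mul(496, U))
Add(Add(-272122, Mul(50, 1612)), Function('k')(-194)) = Add(Add(-272122, Mul(50, 1612)), Mul(-194, Add(496, -194))) = Add(Add(-272122, 80600), Mul(-194, 302)) = Add(-191522, -58588) = -250110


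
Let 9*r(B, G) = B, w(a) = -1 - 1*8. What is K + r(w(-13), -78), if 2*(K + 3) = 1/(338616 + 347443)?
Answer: -5488471/1372118 ≈ -4.0000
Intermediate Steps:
w(a) = -9 (w(a) = -1 - 8 = -9)
r(B, G) = B/9
K = -4116353/1372118 (K = -3 + 1/(2*(338616 + 347443)) = -3 + (1/2)/686059 = -3 + (1/2)*(1/686059) = -3 + 1/1372118 = -4116353/1372118 ≈ -3.0000)
K + r(w(-13), -78) = -4116353/1372118 + (1/9)*(-9) = -4116353/1372118 - 1 = -5488471/1372118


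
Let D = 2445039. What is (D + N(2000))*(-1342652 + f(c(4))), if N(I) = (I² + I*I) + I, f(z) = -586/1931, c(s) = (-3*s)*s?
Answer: -27085636828108322/1931 ≈ -1.4027e+13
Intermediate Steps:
c(s) = -3*s²
f(z) = -586/1931 (f(z) = -586*1/1931 = -586/1931)
N(I) = I + 2*I² (N(I) = (I² + I²) + I = 2*I² + I = I + 2*I²)
(D + N(2000))*(-1342652 + f(c(4))) = (2445039 + 2000*(1 + 2*2000))*(-1342652 - 586/1931) = (2445039 + 2000*(1 + 4000))*(-2592661598/1931) = (2445039 + 2000*4001)*(-2592661598/1931) = (2445039 + 8002000)*(-2592661598/1931) = 10447039*(-2592661598/1931) = -27085636828108322/1931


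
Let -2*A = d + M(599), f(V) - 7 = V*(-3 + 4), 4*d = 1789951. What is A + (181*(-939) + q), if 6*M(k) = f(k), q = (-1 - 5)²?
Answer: -3149739/8 ≈ -3.9372e+5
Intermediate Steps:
q = 36 (q = (-6)² = 36)
d = 1789951/4 (d = (¼)*1789951 = 1789951/4 ≈ 4.4749e+5)
f(V) = 7 + V (f(V) = 7 + V*(-3 + 4) = 7 + V*1 = 7 + V)
M(k) = 7/6 + k/6 (M(k) = (7 + k)/6 = 7/6 + k/6)
A = -1790355/8 (A = -(1789951/4 + (7/6 + (⅙)*599))/2 = -(1789951/4 + (7/6 + 599/6))/2 = -(1789951/4 + 101)/2 = -½*1790355/4 = -1790355/8 ≈ -2.2379e+5)
A + (181*(-939) + q) = -1790355/8 + (181*(-939) + 36) = -1790355/8 + (-169959 + 36) = -1790355/8 - 169923 = -3149739/8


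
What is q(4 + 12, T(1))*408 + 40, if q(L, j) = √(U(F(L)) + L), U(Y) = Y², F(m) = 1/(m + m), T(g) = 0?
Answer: 40 + 51*√16385/4 ≈ 1672.1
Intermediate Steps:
F(m) = 1/(2*m)
q(L, j) = √(L + 1/(4*L²)) (q(L, j) = √((1/(2*L))² + L) = √(1/(4*L²) + L) = √(L + 1/(4*L²)))
q(4 + 12, T(1))*408 + 40 = (√((4 + 12)⁻² + 4*(4 + 12))/2)*408 + 40 = (√(16⁻² + 4*16)/2)*408 + 40 = (√(1/256 + 64)/2)*408 + 40 = (√(16385/256)/2)*408 + 40 = ((√16385/16)/2)*408 + 40 = (√16385/32)*408 + 40 = 51*√16385/4 + 40 = 40 + 51*√16385/4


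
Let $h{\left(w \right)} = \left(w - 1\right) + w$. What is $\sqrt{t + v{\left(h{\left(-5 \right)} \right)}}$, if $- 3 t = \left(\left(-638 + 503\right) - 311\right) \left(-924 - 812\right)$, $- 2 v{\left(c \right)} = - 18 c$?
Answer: $\frac{i \sqrt{2323659}}{3} \approx 508.12 i$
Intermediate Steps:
$h{\left(w \right)} = -1 + 2 w$ ($h{\left(w \right)} = \left(-1 + w\right) + w = -1 + 2 w$)
$v{\left(c \right)} = 9 c$ ($v{\left(c \right)} = - \frac{\left(-18\right) c}{2} = 9 c$)
$t = - \frac{774256}{3}$ ($t = - \frac{\left(\left(-638 + 503\right) - 311\right) \left(-924 - 812\right)}{3} = - \frac{\left(-135 - 311\right) \left(-1736\right)}{3} = - \frac{\left(-446\right) \left(-1736\right)}{3} = \left(- \frac{1}{3}\right) 774256 = - \frac{774256}{3} \approx -2.5809 \cdot 10^{5}$)
$\sqrt{t + v{\left(h{\left(-5 \right)} \right)}} = \sqrt{- \frac{774256}{3} + 9 \left(-1 + 2 \left(-5\right)\right)} = \sqrt{- \frac{774256}{3} + 9 \left(-1 - 10\right)} = \sqrt{- \frac{774256}{3} + 9 \left(-11\right)} = \sqrt{- \frac{774256}{3} - 99} = \sqrt{- \frac{774553}{3}} = \frac{i \sqrt{2323659}}{3}$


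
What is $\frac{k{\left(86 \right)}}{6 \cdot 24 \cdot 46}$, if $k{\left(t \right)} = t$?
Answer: $\frac{43}{3312} \approx 0.012983$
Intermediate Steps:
$\frac{k{\left(86 \right)}}{6 \cdot 24 \cdot 46} = \frac{86}{6 \cdot 24 \cdot 46} = \frac{86}{144 \cdot 46} = \frac{86}{6624} = 86 \cdot \frac{1}{6624} = \frac{43}{3312}$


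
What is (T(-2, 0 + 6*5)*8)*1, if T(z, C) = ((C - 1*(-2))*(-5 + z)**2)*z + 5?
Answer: -25048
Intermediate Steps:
T(z, C) = 5 + z*(-5 + z)**2*(2 + C) (T(z, C) = ((C + 2)*(-5 + z)**2)*z + 5 = ((2 + C)*(-5 + z)**2)*z + 5 = ((-5 + z)**2*(2 + C))*z + 5 = z*(-5 + z)**2*(2 + C) + 5 = 5 + z*(-5 + z)**2*(2 + C))
(T(-2, 0 + 6*5)*8)*1 = ((5 + 2*(-2)*(-5 - 2)**2 + (0 + 6*5)*(-2)*(-5 - 2)**2)*8)*1 = ((5 + 2*(-2)*(-7)**2 + (0 + 30)*(-2)*(-7)**2)*8)*1 = ((5 + 2*(-2)*49 + 30*(-2)*49)*8)*1 = ((5 - 196 - 2940)*8)*1 = -3131*8*1 = -25048*1 = -25048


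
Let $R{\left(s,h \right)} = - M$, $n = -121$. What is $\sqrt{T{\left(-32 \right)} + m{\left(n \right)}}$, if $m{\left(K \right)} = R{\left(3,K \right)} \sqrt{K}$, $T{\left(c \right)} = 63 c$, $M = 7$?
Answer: $\sqrt{-2016 - 77 i} \approx 0.8573 - 44.908 i$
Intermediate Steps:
$R{\left(s,h \right)} = -7$ ($R{\left(s,h \right)} = \left(-1\right) 7 = -7$)
$m{\left(K \right)} = - 7 \sqrt{K}$
$\sqrt{T{\left(-32 \right)} + m{\left(n \right)}} = \sqrt{63 \left(-32\right) - 7 \sqrt{-121}} = \sqrt{-2016 - 7 \cdot 11 i} = \sqrt{-2016 - 77 i}$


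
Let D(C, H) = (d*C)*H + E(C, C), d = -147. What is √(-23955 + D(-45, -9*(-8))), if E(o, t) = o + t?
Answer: √452235 ≈ 672.48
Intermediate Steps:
D(C, H) = 2*C - 147*C*H (D(C, H) = (-147*C)*H + (C + C) = -147*C*H + 2*C = 2*C - 147*C*H)
√(-23955 + D(-45, -9*(-8))) = √(-23955 - 45*(2 - (-1323)*(-8))) = √(-23955 - 45*(2 - 147*72)) = √(-23955 - 45*(2 - 10584)) = √(-23955 - 45*(-10582)) = √(-23955 + 476190) = √452235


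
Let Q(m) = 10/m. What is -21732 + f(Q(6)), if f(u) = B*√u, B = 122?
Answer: -21732 + 122*√15/3 ≈ -21575.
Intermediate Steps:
f(u) = 122*√u
-21732 + f(Q(6)) = -21732 + 122*√(10/6) = -21732 + 122*√(10*(⅙)) = -21732 + 122*√(5/3) = -21732 + 122*(√15/3) = -21732 + 122*√15/3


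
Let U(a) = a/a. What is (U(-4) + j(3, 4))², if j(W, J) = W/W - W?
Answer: 1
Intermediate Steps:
U(a) = 1
j(W, J) = 1 - W
(U(-4) + j(3, 4))² = (1 + (1 - 1*3))² = (1 + (1 - 3))² = (1 - 2)² = (-1)² = 1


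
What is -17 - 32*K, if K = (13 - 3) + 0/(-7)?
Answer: -337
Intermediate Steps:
K = 10 (K = 10 + 0*(-⅐) = 10 + 0 = 10)
-17 - 32*K = -17 - 32*10 = -17 - 320 = -337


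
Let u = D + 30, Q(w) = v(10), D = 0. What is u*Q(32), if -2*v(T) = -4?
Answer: 60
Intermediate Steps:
v(T) = 2 (v(T) = -½*(-4) = 2)
Q(w) = 2
u = 30 (u = 0 + 30 = 30)
u*Q(32) = 30*2 = 60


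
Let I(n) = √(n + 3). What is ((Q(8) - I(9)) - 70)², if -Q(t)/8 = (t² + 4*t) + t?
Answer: 813616 + 3608*√3 ≈ 8.1987e+5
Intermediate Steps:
Q(t) = -40*t - 8*t² (Q(t) = -8*((t² + 4*t) + t) = -8*(t² + 5*t) = -40*t - 8*t²)
I(n) = √(3 + n)
((Q(8) - I(9)) - 70)² = ((-8*8*(5 + 8) - √(3 + 9)) - 70)² = ((-8*8*13 - √12) - 70)² = ((-832 - 2*√3) - 70)² = (-902 - 2*√3)²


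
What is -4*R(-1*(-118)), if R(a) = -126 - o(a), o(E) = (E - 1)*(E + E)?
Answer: 110952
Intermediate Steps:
o(E) = 2*E*(-1 + E) (o(E) = (-1 + E)*(2*E) = 2*E*(-1 + E))
R(a) = -126 - 2*a*(-1 + a)
-4*R(-1*(-118)) = -4*(-126 - 2*(-1*(-118))**2 + 2*(-1*(-118))) = -4*(-126 - 2*118**2 + 2*118) = -4*(-126 - 2*13924 + 236) = -4*(-126 - 27848 + 236) = -4*(-27738) = 110952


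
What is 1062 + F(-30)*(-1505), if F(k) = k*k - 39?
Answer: -1294743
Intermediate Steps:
F(k) = -39 + k**2 (F(k) = k**2 - 39 = -39 + k**2)
1062 + F(-30)*(-1505) = 1062 + (-39 + (-30)**2)*(-1505) = 1062 + (-39 + 900)*(-1505) = 1062 + 861*(-1505) = 1062 - 1295805 = -1294743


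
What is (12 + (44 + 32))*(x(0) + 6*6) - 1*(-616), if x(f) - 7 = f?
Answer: 4400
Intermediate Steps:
x(f) = 7 + f
(12 + (44 + 32))*(x(0) + 6*6) - 1*(-616) = (12 + (44 + 32))*((7 + 0) + 6*6) - 1*(-616) = (12 + 76)*(7 + 36) + 616 = 88*43 + 616 = 3784 + 616 = 4400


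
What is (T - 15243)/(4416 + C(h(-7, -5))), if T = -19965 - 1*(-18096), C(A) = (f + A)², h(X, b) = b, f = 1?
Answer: -2139/554 ≈ -3.8610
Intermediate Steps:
C(A) = (1 + A)²
T = -1869 (T = -19965 + 18096 = -1869)
(T - 15243)/(4416 + C(h(-7, -5))) = (-1869 - 15243)/(4416 + (1 - 5)²) = -17112/(4416 + (-4)²) = -17112/(4416 + 16) = -17112/4432 = -17112*1/4432 = -2139/554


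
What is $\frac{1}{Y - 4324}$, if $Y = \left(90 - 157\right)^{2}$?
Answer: $\frac{1}{165} \approx 0.0060606$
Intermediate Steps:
$Y = 4489$ ($Y = \left(-67\right)^{2} = 4489$)
$\frac{1}{Y - 4324} = \frac{1}{4489 - 4324} = \frac{1}{165}$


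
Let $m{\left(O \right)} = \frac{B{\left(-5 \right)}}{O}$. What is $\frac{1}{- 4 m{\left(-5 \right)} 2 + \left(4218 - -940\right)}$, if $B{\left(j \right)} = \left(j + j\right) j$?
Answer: $\frac{1}{5238} \approx 0.00019091$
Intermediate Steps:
$B{\left(j \right)} = 2 j^{2}$ ($B{\left(j \right)} = 2 j j = 2 j^{2}$)
$m{\left(O \right)} = \frac{50}{O}$ ($m{\left(O \right)} = \frac{2 \left(-5\right)^{2}}{O} = \frac{2 \cdot 25}{O} = \frac{50}{O}$)
$\frac{1}{- 4 m{\left(-5 \right)} 2 + \left(4218 - -940\right)} = \frac{1}{- 4 \frac{50}{-5} \cdot 2 + \left(4218 - -940\right)} = \frac{1}{- 4 \cdot 50 \left(- \frac{1}{5}\right) 2 + \left(4218 + 940\right)} = \frac{1}{\left(-4\right) \left(-10\right) 2 + 5158} = \frac{1}{40 \cdot 2 + 5158} = \frac{1}{80 + 5158} = \frac{1}{5238}$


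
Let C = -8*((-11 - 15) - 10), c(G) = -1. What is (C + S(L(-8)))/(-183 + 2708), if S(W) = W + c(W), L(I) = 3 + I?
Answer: 282/2525 ≈ 0.11168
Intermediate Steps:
C = 288 (C = -8*(-26 - 10) = -8*(-36) = 288)
S(W) = -1 + W (S(W) = W - 1 = -1 + W)
(C + S(L(-8)))/(-183 + 2708) = (288 + (-1 + (3 - 8)))/(-183 + 2708) = (288 + (-1 - 5))/2525 = (288 - 6)*(1/2525) = 282*(1/2525) = 282/2525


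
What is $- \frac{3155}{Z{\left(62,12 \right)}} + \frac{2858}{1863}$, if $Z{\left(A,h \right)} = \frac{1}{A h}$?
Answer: $- \frac{4373054302}{1863} \approx -2.3473 \cdot 10^{6}$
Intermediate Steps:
$Z{\left(A,h \right)} = \frac{1}{A h}$
$- \frac{3155}{Z{\left(62,12 \right)}} + \frac{2858}{1863} = - \frac{3155}{\frac{1}{62} \cdot \frac{1}{12}} + \frac{2858}{1863} = - \frac{3155}{\frac{1}{62} \cdot \frac{1}{12}} + 2858 \cdot \frac{1}{1863} = - 3155 \frac{1}{\frac{1}{744}} + \frac{2858}{1863} = \left(-3155\right) 744 + \frac{2858}{1863} = -2347320 + \frac{2858}{1863} = - \frac{4373054302}{1863}$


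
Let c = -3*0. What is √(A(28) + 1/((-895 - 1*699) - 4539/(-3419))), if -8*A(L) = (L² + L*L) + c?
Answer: I*√5811772191921557/5445347 ≈ 14.0*I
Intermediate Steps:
c = 0
A(L) = -L²/4 (A(L) = -((L² + L*L) + 0)/8 = -((L² + L²) + 0)/8 = -(2*L² + 0)/8 = -L²/4)
√(A(28) + 1/((-895 - 1*699) - 4539/(-3419))) = √(-¼*28² + 1/((-895 - 1*699) - 4539/(-3419))) = √(-¼*784 + 1/((-895 - 699) - 4539*(-1/3419))) = √(-196 + 1/(-1594 + 4539/3419)) = √(-196 + 1/(-5445347/3419)) = √(-196 - 3419/5445347) = √(-1067291431/5445347) = I*√5811772191921557/5445347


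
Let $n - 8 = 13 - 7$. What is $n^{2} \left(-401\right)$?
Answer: $-78596$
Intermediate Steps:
$n = 14$ ($n = 8 + \left(13 - 7\right) = 8 + 6 = 14$)
$n^{2} \left(-401\right) = 14^{2} \left(-401\right) = 196 \left(-401\right) = -78596$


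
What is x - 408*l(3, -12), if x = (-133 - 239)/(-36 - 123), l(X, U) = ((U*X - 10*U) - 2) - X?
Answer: -1708172/53 ≈ -32230.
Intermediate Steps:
l(X, U) = -2 - X - 10*U + U*X (l(X, U) = ((-10*U + U*X) - 2) - X = (-2 - 10*U + U*X) - X = -2 - X - 10*U + U*X)
x = 124/53 (x = -372/(-159) = -372*(-1/159) = 124/53 ≈ 2.3396)
x - 408*l(3, -12) = 124/53 - 408*(-2 - 1*3 - 10*(-12) - 12*3) = 124/53 - 408*(-2 - 3 + 120 - 36) = 124/53 - 408*79 = 124/53 - 32232 = -1708172/53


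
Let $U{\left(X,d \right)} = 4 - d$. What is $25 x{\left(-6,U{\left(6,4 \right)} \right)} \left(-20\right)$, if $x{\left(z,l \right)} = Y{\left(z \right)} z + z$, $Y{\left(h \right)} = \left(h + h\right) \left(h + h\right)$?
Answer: $435000$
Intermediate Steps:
$Y{\left(h \right)} = 4 h^{2}$ ($Y{\left(h \right)} = 2 h 2 h = 4 h^{2}$)
$x{\left(z,l \right)} = z + 4 z^{3}$ ($x{\left(z,l \right)} = 4 z^{2} z + z = 4 z^{3} + z = z + 4 z^{3}$)
$25 x{\left(-6,U{\left(6,4 \right)} \right)} \left(-20\right) = 25 \left(-6 + 4 \left(-6\right)^{3}\right) \left(-20\right) = 25 \left(-6 + 4 \left(-216\right)\right) \left(-20\right) = 25 \left(-6 - 864\right) \left(-20\right) = 25 \left(-870\right) \left(-20\right) = \left(-21750\right) \left(-20\right) = 435000$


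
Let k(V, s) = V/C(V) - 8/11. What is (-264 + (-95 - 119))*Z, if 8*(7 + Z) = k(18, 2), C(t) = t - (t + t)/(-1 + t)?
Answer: 2192347/660 ≈ 3321.7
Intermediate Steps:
C(t) = t - 2*t/(-1 + t)
k(V, s) = -8/11 + (-1 + V)/(-3 + V) (k(V, s) = V/((V*(-3 + V)/(-1 + V))) - 8/11 = V*((-1 + V)/(V*(-3 + V))) - 8*1/11 = (-1 + V)/(-3 + V) - 8/11 = -8/11 + (-1 + V)/(-3 + V))
Z = -9173/1320 (Z = -7 + ((13 + 3*18)/(11*(-3 + 18)))/8 = -7 + ((1/11)*(13 + 54)/15)/8 = -7 + ((1/11)*(1/15)*67)/8 = -7 + (⅛)*(67/165) = -7 + 67/1320 = -9173/1320 ≈ -6.9492)
(-264 + (-95 - 119))*Z = (-264 + (-95 - 119))*(-9173/1320) = (-264 - 214)*(-9173/1320) = -478*(-9173/1320) = 2192347/660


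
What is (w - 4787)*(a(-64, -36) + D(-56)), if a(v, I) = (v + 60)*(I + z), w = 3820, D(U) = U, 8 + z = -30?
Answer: -232080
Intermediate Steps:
z = -38 (z = -8 - 30 = -38)
a(v, I) = (-38 + I)*(60 + v) (a(v, I) = (v + 60)*(I - 38) = (60 + v)*(-38 + I) = (-38 + I)*(60 + v))
(w - 4787)*(a(-64, -36) + D(-56)) = (3820 - 4787)*((-2280 - 38*(-64) + 60*(-36) - 36*(-64)) - 56) = -967*((-2280 + 2432 - 2160 + 2304) - 56) = -967*(296 - 56) = -967*240 = -232080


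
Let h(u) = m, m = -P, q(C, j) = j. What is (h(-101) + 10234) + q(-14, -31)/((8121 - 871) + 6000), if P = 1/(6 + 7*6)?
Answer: 3254404631/318000 ≈ 10234.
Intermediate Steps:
P = 1/48 (P = 1/(6 + 42) = 1/48 ≈ 0.020833)
m = -1/48 (m = -1*1/48 = -1/48 ≈ -0.020833)
h(u) = -1/48
(h(-101) + 10234) + q(-14, -31)/((8121 - 871) + 6000) = (-1/48 + 10234) - 31/((8121 - 871) + 6000) = 491231/48 - 31/(7250 + 6000) = 491231/48 - 31/13250 = 3254404631/318000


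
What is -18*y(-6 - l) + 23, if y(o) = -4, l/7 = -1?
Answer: 95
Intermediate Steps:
l = -7 (l = 7*(-1) = -7)
-18*y(-6 - l) + 23 = -18*(-4) + 23 = 72 + 23 = 95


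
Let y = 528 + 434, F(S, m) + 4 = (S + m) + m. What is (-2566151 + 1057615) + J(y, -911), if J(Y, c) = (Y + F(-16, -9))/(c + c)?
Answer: -1374276758/911 ≈ -1.5085e+6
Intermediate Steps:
F(S, m) = -4 + S + 2*m (F(S, m) = -4 + ((S + m) + m) = -4 + (S + 2*m) = -4 + S + 2*m)
y = 962
J(Y, c) = (-38 + Y)/(2*c) (J(Y, c) = (Y + (-4 - 16 + 2*(-9)))/(c + c) = (Y + (-4 - 16 - 18))/((2*c)) = (Y - 38)*(1/(2*c)) = (-38 + Y)*(1/(2*c)) = (-38 + Y)/(2*c))
(-2566151 + 1057615) + J(y, -911) = (-2566151 + 1057615) + (½)*(-38 + 962)/(-911) = -1508536 + (½)*(-1/911)*924 = -1508536 - 462/911 = -1374276758/911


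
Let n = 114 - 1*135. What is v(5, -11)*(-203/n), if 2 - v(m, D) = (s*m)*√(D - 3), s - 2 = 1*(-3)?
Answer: 58/3 + 145*I*√14/3 ≈ 19.333 + 180.85*I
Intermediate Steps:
n = -21 (n = 114 - 135 = -21)
s = -1 (s = 2 + 1*(-3) = 2 - 3 = -1)
v(m, D) = 2 + m*√(-3 + D) (v(m, D) = 2 - (-m)*√(D - 3) = 2 - (-m)*√(-3 + D) = 2 - (-1)*m*√(-3 + D) = 2 + m*√(-3 + D))
v(5, -11)*(-203/n) = (2 + 5*√(-3 - 11))*(-203/(-21)) = (2 + 5*√(-14))*(-203*(-1/21)) = (2 + 5*(I*√14))*(29/3) = (2 + 5*I*√14)*(29/3) = 58/3 + 145*I*√14/3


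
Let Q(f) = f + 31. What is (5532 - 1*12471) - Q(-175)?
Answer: -6795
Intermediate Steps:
Q(f) = 31 + f
(5532 - 1*12471) - Q(-175) = (5532 - 1*12471) - (31 - 175) = (5532 - 12471) - 1*(-144) = -6939 + 144 = -6795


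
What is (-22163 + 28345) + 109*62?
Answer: 12940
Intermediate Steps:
(-22163 + 28345) + 109*62 = 6182 + 6758 = 12940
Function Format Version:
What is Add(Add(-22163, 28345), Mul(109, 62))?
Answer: 12940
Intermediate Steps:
Add(Add(-22163, 28345), Mul(109, 62)) = Add(6182, 6758) = 12940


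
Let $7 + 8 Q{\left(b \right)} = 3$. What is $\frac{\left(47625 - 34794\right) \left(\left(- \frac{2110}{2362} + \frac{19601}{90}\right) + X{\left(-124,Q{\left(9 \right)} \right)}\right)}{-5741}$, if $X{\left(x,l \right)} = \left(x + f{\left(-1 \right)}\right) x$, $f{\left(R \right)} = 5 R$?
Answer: $- \frac{7370420105867}{203403630} \approx -36235.0$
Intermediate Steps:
$Q{\left(b \right)} = - \frac{1}{2}$ ($Q{\left(b \right)} = - \frac{7}{8} + \frac{1}{8} \cdot 3 = - \frac{7}{8} + \frac{3}{8} = - \frac{1}{2}$)
$X{\left(x,l \right)} = x \left(-5 + x\right)$ ($X{\left(x,l \right)} = \left(x + 5 \left(-1\right)\right) x = \left(x - 5\right) x = \left(-5 + x\right) x = x \left(-5 + x\right)$)
$\frac{\left(47625 - 34794\right) \left(\left(- \frac{2110}{2362} + \frac{19601}{90}\right) + X{\left(-124,Q{\left(9 \right)} \right)}\right)}{-5741} = \frac{\left(47625 - 34794\right) \left(\left(- \frac{2110}{2362} + \frac{19601}{90}\right) - 124 \left(-5 - 124\right)\right)}{-5741} = 12831 \left(\left(\left(-2110\right) \frac{1}{2362} + 19601 \cdot \frac{1}{90}\right) - -15996\right) \left(- \frac{1}{5741}\right) = 12831 \left(\left(- \frac{1055}{1181} + \frac{19601}{90}\right) + 15996\right) \left(- \frac{1}{5741}\right) = 12831 \left(\frac{23053831}{106290} + 15996\right) \left(- \frac{1}{5741}\right) = 12831 \cdot \frac{1723268671}{106290} \left(- \frac{1}{5741}\right) = \frac{7370420105867}{35430} \left(- \frac{1}{5741}\right) = - \frac{7370420105867}{203403630}$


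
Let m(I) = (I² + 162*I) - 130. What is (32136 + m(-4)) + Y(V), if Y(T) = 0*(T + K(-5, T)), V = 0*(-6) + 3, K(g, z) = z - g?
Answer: 31374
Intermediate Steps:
m(I) = -130 + I² + 162*I
V = 3 (V = 0 + 3 = 3)
Y(T) = 0 (Y(T) = 0*(T + (T - 1*(-5))) = 0*(T + (T + 5)) = 0*(T + (5 + T)) = 0*(5 + 2*T) = 0)
(32136 + m(-4)) + Y(V) = (32136 + (-130 + (-4)² + 162*(-4))) + 0 = (32136 + (-130 + 16 - 648)) + 0 = (32136 - 762) + 0 = 31374 + 0 = 31374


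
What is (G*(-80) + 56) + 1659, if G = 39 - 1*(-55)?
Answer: -5805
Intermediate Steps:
G = 94 (G = 39 + 55 = 94)
(G*(-80) + 56) + 1659 = (94*(-80) + 56) + 1659 = (-7520 + 56) + 1659 = -7464 + 1659 = -5805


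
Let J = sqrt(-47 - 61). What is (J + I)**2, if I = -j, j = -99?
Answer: 9693 + 1188*I*sqrt(3) ≈ 9693.0 + 2057.7*I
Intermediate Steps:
I = 99 (I = -1*(-99) = 99)
J = 6*I*sqrt(3) (J = sqrt(-108) = 6*I*sqrt(3) ≈ 10.392*I)
(J + I)**2 = (6*I*sqrt(3) + 99)**2 = (99 + 6*I*sqrt(3))**2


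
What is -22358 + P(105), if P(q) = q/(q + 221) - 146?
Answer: -7336199/326 ≈ -22504.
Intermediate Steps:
P(q) = -146 + q/(221 + q) (P(q) = q/(221 + q) - 146 = -146 + q/(221 + q))
-22358 + P(105) = -22358 + (-32266 - 145*105)/(221 + 105) = -22358 + (-32266 - 15225)/326 = -22358 + (1/326)*(-47491) = -22358 - 47491/326 = -7336199/326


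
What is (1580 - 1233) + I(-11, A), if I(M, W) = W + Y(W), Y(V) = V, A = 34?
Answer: 415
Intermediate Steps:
I(M, W) = 2*W (I(M, W) = W + W = 2*W)
(1580 - 1233) + I(-11, A) = (1580 - 1233) + 2*34 = 347 + 68 = 415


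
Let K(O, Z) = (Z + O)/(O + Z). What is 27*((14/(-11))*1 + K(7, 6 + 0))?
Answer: -81/11 ≈ -7.3636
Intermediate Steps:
K(O, Z) = 1 (K(O, Z) = (O + Z)/(O + Z) = 1)
27*((14/(-11))*1 + K(7, 6 + 0)) = 27*((14/(-11))*1 + 1) = 27*((14*(-1/11))*1 + 1) = 27*(-14/11*1 + 1) = 27*(-14/11 + 1) = 27*(-3/11) = -81/11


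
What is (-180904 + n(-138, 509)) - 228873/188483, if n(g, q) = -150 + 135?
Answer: -34100384750/188483 ≈ -1.8092e+5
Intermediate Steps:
n(g, q) = -15
(-180904 + n(-138, 509)) - 228873/188483 = (-180904 - 15) - 228873/188483 = -180919 - 228873*1/188483 = -180919 - 228873/188483 = -34100384750/188483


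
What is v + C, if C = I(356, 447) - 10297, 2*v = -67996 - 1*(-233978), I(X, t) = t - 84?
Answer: 73057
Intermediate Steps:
I(X, t) = -84 + t
v = 82991 (v = (-67996 - 1*(-233978))/2 = (-67996 + 233978)/2 = (1/2)*165982 = 82991)
C = -9934 (C = (-84 + 447) - 10297 = 363 - 10297 = -9934)
v + C = 82991 - 9934 = 73057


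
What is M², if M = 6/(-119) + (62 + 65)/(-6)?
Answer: 229492201/509796 ≈ 450.16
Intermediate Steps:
M = -15149/714 (M = 6*(-1/119) + 127*(-⅙) = -6/119 - 127/6 = -15149/714 ≈ -21.217)
M² = (-15149/714)² = 229492201/509796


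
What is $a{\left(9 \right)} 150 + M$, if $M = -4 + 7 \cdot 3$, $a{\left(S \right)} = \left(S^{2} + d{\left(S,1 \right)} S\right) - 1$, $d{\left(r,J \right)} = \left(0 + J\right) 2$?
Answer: $14717$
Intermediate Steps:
$d{\left(r,J \right)} = 2 J$ ($d{\left(r,J \right)} = J 2 = 2 J$)
$a{\left(S \right)} = -1 + S^{2} + 2 S$ ($a{\left(S \right)} = \left(S^{2} + 2 \cdot 1 S\right) - 1 = \left(S^{2} + 2 S\right) - 1 = -1 + S^{2} + 2 S$)
$M = 17$ ($M = -4 + 21 = 17$)
$a{\left(9 \right)} 150 + M = \left(-1 + 9^{2} + 2 \cdot 9\right) 150 + 17 = \left(-1 + 81 + 18\right) 150 + 17 = 98 \cdot 150 + 17 = 14700 + 17 = 14717$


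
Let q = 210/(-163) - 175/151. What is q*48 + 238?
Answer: 2966614/24613 ≈ 120.53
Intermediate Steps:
q = -60235/24613 (q = 210*(-1/163) - 175*1/151 = -210/163 - 175/151 = -60235/24613 ≈ -2.4473)
q*48 + 238 = -60235/24613*48 + 238 = -2891280/24613 + 238 = 2966614/24613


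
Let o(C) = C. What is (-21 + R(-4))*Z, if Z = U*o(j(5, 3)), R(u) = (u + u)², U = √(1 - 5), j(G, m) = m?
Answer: 258*I ≈ 258.0*I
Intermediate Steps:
U = 2*I (U = √(-4) = 2*I ≈ 2.0*I)
R(u) = 4*u² (R(u) = (2*u)² = 4*u²)
Z = 6*I (Z = (2*I)*3 = 6*I ≈ 6.0*I)
(-21 + R(-4))*Z = (-21 + 4*(-4)²)*(6*I) = (-21 + 4*16)*(6*I) = (-21 + 64)*(6*I) = 43*(6*I) = 258*I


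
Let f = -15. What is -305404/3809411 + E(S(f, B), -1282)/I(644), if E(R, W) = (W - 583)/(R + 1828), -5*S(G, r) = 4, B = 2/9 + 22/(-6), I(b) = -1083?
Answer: -2986232374777/37691409544368 ≈ -0.079228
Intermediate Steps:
B = -31/9 (B = 2*(1/9) + 22*(-1/6) = 2/9 - 11/3 = -31/9 ≈ -3.4444)
S(G, r) = -4/5 (S(G, r) = -1/5*4 = -4/5)
E(R, W) = (-583 + W)/(1828 + R)
-305404/3809411 + E(S(f, B), -1282)/I(644) = -305404/3809411 + ((-583 - 1282)/(1828 - 4/5))/(-1083) = -305404*1/3809411 + (-1865/(9136/5))*(-1/1083) = -305404/3809411 + ((5/9136)*(-1865))*(-1/1083) = -305404/3809411 - 9325/9136*(-1/1083) = -305404/3809411 + 9325/9894288 = -2986232374777/37691409544368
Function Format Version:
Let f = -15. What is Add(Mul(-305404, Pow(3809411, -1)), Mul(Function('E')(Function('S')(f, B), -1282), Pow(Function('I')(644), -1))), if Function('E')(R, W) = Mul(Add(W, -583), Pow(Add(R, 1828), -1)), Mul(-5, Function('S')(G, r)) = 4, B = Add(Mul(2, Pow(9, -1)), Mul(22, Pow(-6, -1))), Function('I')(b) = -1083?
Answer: Rational(-2986232374777, 37691409544368) ≈ -0.079228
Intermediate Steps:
B = Rational(-31, 9) (B = Add(Mul(2, Rational(1, 9)), Mul(22, Rational(-1, 6))) = Add(Rational(2, 9), Rational(-11, 3)) = Rational(-31, 9) ≈ -3.4444)
Function('S')(G, r) = Rational(-4, 5) (Function('S')(G, r) = Mul(Rational(-1, 5), 4) = Rational(-4, 5))
Function('E')(R, W) = Mul(Pow(Add(1828, R), -1), Add(-583, W)) (Function('E')(R, W) = Mul(Add(-583, W), Pow(Add(1828, R), -1)) = Mul(Pow(Add(1828, R), -1), Add(-583, W)))
Add(Mul(-305404, Pow(3809411, -1)), Mul(Function('E')(Function('S')(f, B), -1282), Pow(Function('I')(644), -1))) = Add(Mul(-305404, Pow(3809411, -1)), Mul(Mul(Pow(Add(1828, Rational(-4, 5)), -1), Add(-583, -1282)), Pow(-1083, -1))) = Add(Mul(-305404, Rational(1, 3809411)), Mul(Mul(Pow(Rational(9136, 5), -1), -1865), Rational(-1, 1083))) = Add(Rational(-305404, 3809411), Mul(Mul(Rational(5, 9136), -1865), Rational(-1, 1083))) = Add(Rational(-305404, 3809411), Mul(Rational(-9325, 9136), Rational(-1, 1083))) = Add(Rational(-305404, 3809411), Rational(9325, 9894288)) = Rational(-2986232374777, 37691409544368)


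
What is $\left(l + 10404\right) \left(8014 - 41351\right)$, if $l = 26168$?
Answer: $-1219200764$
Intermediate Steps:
$\left(l + 10404\right) \left(8014 - 41351\right) = \left(26168 + 10404\right) \left(8014 - 41351\right) = 36572 \left(-33337\right) = -1219200764$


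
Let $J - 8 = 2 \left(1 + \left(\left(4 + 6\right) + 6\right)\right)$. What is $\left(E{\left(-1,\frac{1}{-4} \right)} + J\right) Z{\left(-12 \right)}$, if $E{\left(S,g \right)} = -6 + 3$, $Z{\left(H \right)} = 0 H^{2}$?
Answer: $0$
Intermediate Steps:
$Z{\left(H \right)} = 0$
$J = 42$ ($J = 8 + 2 \left(1 + \left(\left(4 + 6\right) + 6\right)\right) = 8 + 2 \left(1 + \left(10 + 6\right)\right) = 8 + 2 \left(1 + 16\right) = 8 + 2 \cdot 17 = 8 + 34 = 42$)
$E{\left(S,g \right)} = -3$
$\left(E{\left(-1,\frac{1}{-4} \right)} + J\right) Z{\left(-12 \right)} = \left(-3 + 42\right) 0 = 39 \cdot 0 = 0$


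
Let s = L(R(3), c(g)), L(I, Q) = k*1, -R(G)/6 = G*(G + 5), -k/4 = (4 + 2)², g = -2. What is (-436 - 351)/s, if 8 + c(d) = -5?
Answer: 787/144 ≈ 5.4653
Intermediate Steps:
k = -144 (k = -4*(4 + 2)² = -4*6² = -4*36 = -144)
c(d) = -13 (c(d) = -8 - 5 = -13)
R(G) = -6*G*(5 + G) (R(G) = -6*G*(G + 5) = -6*G*(5 + G))
L(I, Q) = -144 (L(I, Q) = -144*1 = -144)
s = -144
(-436 - 351)/s = (-436 - 351)/(-144) = -787*(-1/144) = 787/144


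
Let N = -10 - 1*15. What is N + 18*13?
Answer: 209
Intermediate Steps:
N = -25 (N = -10 - 15 = -25)
N + 18*13 = -25 + 18*13 = -25 + 234 = 209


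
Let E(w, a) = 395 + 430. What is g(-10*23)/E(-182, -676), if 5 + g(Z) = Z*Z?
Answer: 10579/165 ≈ 64.115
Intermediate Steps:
E(w, a) = 825
g(Z) = -5 + Z² (g(Z) = -5 + Z*Z = -5 + Z²)
g(-10*23)/E(-182, -676) = (-5 + (-10*23)²)/825 = (-5 + (-230)²)*(1/825) = (-5 + 52900)*(1/825) = 52895*(1/825) = 10579/165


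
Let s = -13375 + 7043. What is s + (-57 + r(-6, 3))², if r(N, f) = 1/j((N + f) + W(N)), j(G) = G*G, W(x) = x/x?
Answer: -49783/16 ≈ -3111.4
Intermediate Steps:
W(x) = 1
s = -6332
j(G) = G²
r(N, f) = (1 + N + f)⁻² (r(N, f) = 1/(((N + f) + 1)²) = 1/((1 + N + f)²) = (1 + N + f)⁻²)
s + (-57 + r(-6, 3))² = -6332 + (-57 + (1 - 6 + 3)⁻²)² = -6332 + (-57 + (-2)⁻²)² = -6332 + (-57 + ¼)² = -6332 + (-227/4)² = -6332 + 51529/16 = -49783/16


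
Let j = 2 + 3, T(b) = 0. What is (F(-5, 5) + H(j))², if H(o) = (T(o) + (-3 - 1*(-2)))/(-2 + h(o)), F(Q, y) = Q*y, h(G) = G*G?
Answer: 331776/529 ≈ 627.18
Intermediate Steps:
h(G) = G²
j = 5
H(o) = -1/(-2 + o²) (H(o) = (0 + (-3 - 1*(-2)))/(-2 + o²) = (0 + (-3 + 2))/(-2 + o²) = (0 - 1)/(-2 + o²) = -1/(-2 + o²))
(F(-5, 5) + H(j))² = (-5*5 - 1/(-2 + 5²))² = (-25 - 1/(-2 + 25))² = (-25 - 1/23)² = (-576/23)² = 331776/529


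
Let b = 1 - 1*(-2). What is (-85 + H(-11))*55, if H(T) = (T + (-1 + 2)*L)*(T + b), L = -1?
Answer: 605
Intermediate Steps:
b = 3 (b = 1 + 2 = 3)
H(T) = (-1 + T)*(3 + T) (H(T) = (T + (-1 + 2)*(-1))*(T + 3) = (T + 1*(-1))*(3 + T) = (T - 1)*(3 + T) = (-1 + T)*(3 + T))
(-85 + H(-11))*55 = (-85 + (-3 + (-11)**2 + 2*(-11)))*55 = (-85 + (-3 + 121 - 22))*55 = (-85 + 96)*55 = 11*55 = 605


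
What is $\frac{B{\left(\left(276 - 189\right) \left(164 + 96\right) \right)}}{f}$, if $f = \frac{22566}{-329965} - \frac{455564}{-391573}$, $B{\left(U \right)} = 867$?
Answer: $\frac{112021068747315}{141483938942} \approx 791.76$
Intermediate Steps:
$f = \frac{141483938942}{129205384945}$ ($f = 22566 \left(- \frac{1}{329965}\right) - - \frac{455564}{391573} = - \frac{22566}{329965} + \frac{455564}{391573} = \frac{141483938942}{129205384945} \approx 1.095$)
$\frac{B{\left(\left(276 - 189\right) \left(164 + 96\right) \right)}}{f} = \frac{867}{\frac{141483938942}{129205384945}} = 867 \cdot \frac{129205384945}{141483938942} = \frac{112021068747315}{141483938942}$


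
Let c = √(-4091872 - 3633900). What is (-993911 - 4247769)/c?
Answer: 2620840*I*√1931443/1931443 ≈ 1885.8*I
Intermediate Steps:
c = 2*I*√1931443 (c = √(-7725772) = 2*I*√1931443 ≈ 2779.5*I)
(-993911 - 4247769)/c = (-993911 - 4247769)/((2*I*√1931443)) = -(-2620840)*I*√1931443/1931443 = 2620840*I*√1931443/1931443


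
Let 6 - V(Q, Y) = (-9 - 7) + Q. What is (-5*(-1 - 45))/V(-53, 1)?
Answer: 46/15 ≈ 3.0667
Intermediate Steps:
V(Q, Y) = 22 - Q (V(Q, Y) = 6 - ((-9 - 7) + Q) = 6 - (-16 + Q) = 6 + (16 - Q) = 22 - Q)
(-5*(-1 - 45))/V(-53, 1) = (-5*(-1 - 45))/(22 - 1*(-53)) = (-5*(-46))/(22 + 53) = 230/75 = 230*(1/75) = 46/15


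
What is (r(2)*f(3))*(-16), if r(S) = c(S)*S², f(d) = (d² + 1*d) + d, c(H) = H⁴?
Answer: -15360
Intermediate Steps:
f(d) = d² + 2*d (f(d) = (d² + d) + d = (d + d²) + d = d² + 2*d)
r(S) = S⁶ (r(S) = S⁴*S² = S⁶)
(r(2)*f(3))*(-16) = (2⁶*(3*(2 + 3)))*(-16) = (64*(3*5))*(-16) = (64*15)*(-16) = 960*(-16) = -15360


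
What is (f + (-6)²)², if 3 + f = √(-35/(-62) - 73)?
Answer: 63027/62 + 99*I*√30938/31 ≈ 1016.6 + 561.72*I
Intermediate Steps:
f = -3 + 3*I*√30938/62 (f = -3 + √(-35/(-62) - 73) = -3 + √(-35*(-1/62) - 73) = -3 + √(35/62 - 73) = -3 + √(-4491/62) = -3 + 3*I*√30938/62 ≈ -3.0 + 8.5109*I)
(f + (-6)²)² = ((-3 + 3*I*√30938/62) + (-6)²)² = ((-3 + 3*I*√30938/62) + 36)² = (33 + 3*I*√30938/62)²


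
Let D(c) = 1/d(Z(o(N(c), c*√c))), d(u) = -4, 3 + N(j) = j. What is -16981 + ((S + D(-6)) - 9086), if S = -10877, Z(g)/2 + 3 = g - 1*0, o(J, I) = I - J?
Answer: -147777/4 ≈ -36944.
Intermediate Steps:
N(j) = -3 + j
Z(g) = -6 + 2*g (Z(g) = -6 + 2*(g - 1*0) = -6 + 2*(g + 0) = -6 + 2*g)
D(c) = -¼ (D(c) = 1/(-4) = -¼)
-16981 + ((S + D(-6)) - 9086) = -16981 + ((-10877 - ¼) - 9086) = -16981 + (-43509/4 - 9086) = -16981 - 79853/4 = -147777/4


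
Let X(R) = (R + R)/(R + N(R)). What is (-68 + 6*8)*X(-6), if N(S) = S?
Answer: -20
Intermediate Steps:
X(R) = 1 (X(R) = (R + R)/(R + R) = (2*R)/((2*R)) = (2*R)*(1/(2*R)) = 1)
(-68 + 6*8)*X(-6) = (-68 + 6*8)*1 = (-68 + 48)*1 = -20*1 = -20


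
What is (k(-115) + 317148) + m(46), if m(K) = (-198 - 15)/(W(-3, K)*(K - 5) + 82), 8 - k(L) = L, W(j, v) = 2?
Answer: 52032231/164 ≈ 3.1727e+5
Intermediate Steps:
k(L) = 8 - L
m(K) = -213/(72 + 2*K) (m(K) = (-198 - 15)/(2*(K - 5) + 82) = -213/(2*(-5 + K) + 82) = -213/((-10 + 2*K) + 82) = -213/(72 + 2*K))
(k(-115) + 317148) + m(46) = ((8 - 1*(-115)) + 317148) - 213/(72 + 2*46) = ((8 + 115) + 317148) - 213/(72 + 92) = (123 + 317148) - 213/164 = 317271 - 213*1/164 = 317271 - 213/164 = 52032231/164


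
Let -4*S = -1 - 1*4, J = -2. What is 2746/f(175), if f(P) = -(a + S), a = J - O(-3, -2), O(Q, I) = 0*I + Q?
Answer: -10984/9 ≈ -1220.4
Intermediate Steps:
O(Q, I) = Q (O(Q, I) = 0 + Q = Q)
S = 5/4 (S = -(-1 - 1*4)/4 = -(-1 - 4)/4 = -¼*(-5) = 5/4 ≈ 1.2500)
a = 1 (a = -2 - 1*(-3) = -2 + 3 = 1)
f(P) = -9/4 (f(P) = -(1 + 5/4) = -1*9/4 = -9/4)
2746/f(175) = 2746/(-9/4) = 2746*(-4/9) = -10984/9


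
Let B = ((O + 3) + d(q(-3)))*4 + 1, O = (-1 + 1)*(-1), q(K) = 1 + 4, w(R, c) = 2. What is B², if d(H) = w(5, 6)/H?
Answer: 5329/25 ≈ 213.16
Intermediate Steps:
q(K) = 5
d(H) = 2/H
O = 0 (O = 0*(-1) = 0)
B = 73/5 (B = ((0 + 3) + 2/5)*4 + 1 = (3 + 2*(⅕))*4 + 1 = (3 + ⅖)*4 + 1 = (17/5)*4 + 1 = 68/5 + 1 = 73/5 ≈ 14.600)
B² = (73/5)² = 5329/25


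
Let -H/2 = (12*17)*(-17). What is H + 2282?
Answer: 9218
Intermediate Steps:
H = 6936 (H = -2*12*17*(-17) = -408*(-17) = -2*(-3468) = 6936)
H + 2282 = 6936 + 2282 = 9218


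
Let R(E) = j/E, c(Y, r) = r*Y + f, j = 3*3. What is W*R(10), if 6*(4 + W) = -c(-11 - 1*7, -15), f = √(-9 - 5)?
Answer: -441/10 - 3*I*√14/20 ≈ -44.1 - 0.56125*I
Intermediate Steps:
f = I*√14 (f = √(-14) = I*√14 ≈ 3.7417*I)
j = 9
c(Y, r) = I*√14 + Y*r (c(Y, r) = r*Y + I*√14 = Y*r + I*√14 = I*√14 + Y*r)
R(E) = 9/E
W = -49 - I*√14/6 (W = -4 + (-(I*√14 + (-11 - 1*7)*(-15)))/6 = -4 + (-(I*√14 + (-11 - 7)*(-15)))/6 = -4 + (-(I*√14 - 18*(-15)))/6 = -4 + (-(I*√14 + 270))/6 = -4 + (-(270 + I*√14))/6 = -4 + (-270 - I*√14)/6 = -4 + (-45 - I*√14/6) = -49 - I*√14/6 ≈ -49.0 - 0.62361*I)
W*R(10) = (-49 - I*√14/6)*(9/10) = -441/10 - 3*I*√14/20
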